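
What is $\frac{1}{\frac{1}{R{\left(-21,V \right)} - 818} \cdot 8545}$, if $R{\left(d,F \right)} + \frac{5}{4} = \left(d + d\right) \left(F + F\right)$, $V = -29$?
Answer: $\frac{6467}{34180} \approx 0.1892$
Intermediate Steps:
$R{\left(d,F \right)} = - \frac{5}{4} + 4 F d$ ($R{\left(d,F \right)} = - \frac{5}{4} + \left(d + d\right) \left(F + F\right) = - \frac{5}{4} + 2 d 2 F = - \frac{5}{4} + 4 F d$)
$\frac{1}{\frac{1}{R{\left(-21,V \right)} - 818} \cdot 8545} = \frac{1}{\frac{1}{\left(- \frac{5}{4} + 4 \left(-29\right) \left(-21\right)\right) - 818} \cdot 8545} = \frac{1}{\frac{1}{\left(- \frac{5}{4} + 2436\right) - 818} \cdot 8545} = \frac{1}{\frac{1}{\frac{9739}{4} - 818} \cdot 8545} = \frac{1}{\frac{1}{\frac{6467}{4}} \cdot 8545} = \frac{1}{\frac{4}{6467} \cdot 8545} = \frac{1}{\frac{34180}{6467}} = \frac{6467}{34180}$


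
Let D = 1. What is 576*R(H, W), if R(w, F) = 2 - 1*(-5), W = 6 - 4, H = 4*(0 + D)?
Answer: 4032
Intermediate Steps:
H = 4 (H = 4*(0 + 1) = 4*1 = 4)
W = 2
R(w, F) = 7 (R(w, F) = 2 + 5 = 7)
576*R(H, W) = 576*7 = 4032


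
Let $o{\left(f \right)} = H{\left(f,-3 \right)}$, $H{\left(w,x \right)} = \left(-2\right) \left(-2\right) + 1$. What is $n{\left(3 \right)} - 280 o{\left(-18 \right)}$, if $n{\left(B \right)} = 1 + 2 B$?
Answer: $-1393$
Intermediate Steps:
$H{\left(w,x \right)} = 5$ ($H{\left(w,x \right)} = 4 + 1 = 5$)
$o{\left(f \right)} = 5$
$n{\left(3 \right)} - 280 o{\left(-18 \right)} = \left(1 + 2 \cdot 3\right) - 1400 = \left(1 + 6\right) - 1400 = 7 - 1400 = -1393$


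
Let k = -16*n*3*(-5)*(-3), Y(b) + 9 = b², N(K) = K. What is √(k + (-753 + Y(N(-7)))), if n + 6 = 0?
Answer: √3607 ≈ 60.058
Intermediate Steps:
n = -6 (n = -6 + 0 = -6)
Y(b) = -9 + b²
k = 4320 (k = -16*(-6*3)*(-5)*(-3) = -(-288)*(-5)*(-3) = -16*90*(-3) = -1440*(-3) = 4320)
√(k + (-753 + Y(N(-7)))) = √(4320 + (-753 + (-9 + (-7)²))) = √(4320 + (-753 + (-9 + 49))) = √(4320 + (-753 + 40)) = √(4320 - 713) = √3607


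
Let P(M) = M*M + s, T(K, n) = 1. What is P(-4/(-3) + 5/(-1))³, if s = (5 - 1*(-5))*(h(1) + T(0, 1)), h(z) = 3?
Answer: 111284641/729 ≈ 1.5265e+5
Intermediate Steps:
s = 40 (s = (5 - 1*(-5))*(3 + 1) = (5 + 5)*4 = 10*4 = 40)
P(M) = 40 + M² (P(M) = M*M + 40 = M² + 40 = 40 + M²)
P(-4/(-3) + 5/(-1))³ = (40 + (-4/(-3) + 5/(-1))²)³ = (40 + (-4*(-⅓) + 5*(-1))²)³ = (40 + (4/3 - 5)²)³ = (40 + (-11/3)²)³ = (40 + 121/9)³ = (481/9)³ = 111284641/729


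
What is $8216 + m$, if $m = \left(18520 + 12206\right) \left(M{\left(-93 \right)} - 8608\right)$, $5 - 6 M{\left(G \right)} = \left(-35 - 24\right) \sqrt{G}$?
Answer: $-264455587 + 302139 i \sqrt{93} \approx -2.6446 \cdot 10^{8} + 2.9137 \cdot 10^{6} i$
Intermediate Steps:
$M{\left(G \right)} = \frac{5}{6} + \frac{59 \sqrt{G}}{6}$ ($M{\left(G \right)} = \frac{5}{6} - \frac{\left(-35 - 24\right) \sqrt{G}}{6} = \frac{5}{6} - \frac{\left(-59\right) \sqrt{G}}{6} = \frac{5}{6} + \frac{59 \sqrt{G}}{6}$)
$m = -264463803 + 302139 i \sqrt{93}$ ($m = \left(18520 + 12206\right) \left(\left(\frac{5}{6} + \frac{59 \sqrt{-93}}{6}\right) - 8608\right) = 30726 \left(\left(\frac{5}{6} + \frac{59 i \sqrt{93}}{6}\right) - 8608\right) = 30726 \left(- \frac{51643}{6} + \frac{59 i \sqrt{93}}{6}\right) = -264463803 + 302139 i \sqrt{93} \approx -2.6446 \cdot 10^{8} + 2.9137 \cdot 10^{6} i$)
$8216 + m = 8216 - \left(264463803 - 302139 i \sqrt{93}\right) = -264455587 + 302139 i \sqrt{93}$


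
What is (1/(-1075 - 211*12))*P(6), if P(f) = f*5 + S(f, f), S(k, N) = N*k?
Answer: -11/2572 ≈ -0.0042768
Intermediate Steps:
P(f) = f² + 5*f (P(f) = f*5 + f*f = 5*f + f² = f² + 5*f)
(1/(-1075 - 211*12))*P(6) = (1/(-1075 - 211*12))*(6*(5 + 6)) = ((1/12)/(-1286))*(6*11) = -1/1286*1/12*66 = -1/15432*66 = -11/2572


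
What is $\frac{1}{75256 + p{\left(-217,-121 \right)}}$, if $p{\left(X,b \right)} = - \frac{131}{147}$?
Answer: $\frac{147}{11062501} \approx 1.3288 \cdot 10^{-5}$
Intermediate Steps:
$p{\left(X,b \right)} = - \frac{131}{147}$ ($p{\left(X,b \right)} = \left(-131\right) \frac{1}{147} = - \frac{131}{147}$)
$\frac{1}{75256 + p{\left(-217,-121 \right)}} = \frac{1}{75256 - \frac{131}{147}} = \frac{1}{\frac{11062501}{147}} = \frac{147}{11062501}$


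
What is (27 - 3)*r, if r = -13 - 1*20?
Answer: -792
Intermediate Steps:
r = -33 (r = -13 - 20 = -33)
(27 - 3)*r = (27 - 3)*(-33) = 24*(-33) = -792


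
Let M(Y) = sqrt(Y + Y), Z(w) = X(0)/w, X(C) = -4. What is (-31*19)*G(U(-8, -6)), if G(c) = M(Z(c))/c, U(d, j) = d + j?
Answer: 589*sqrt(7)/49 ≈ 31.803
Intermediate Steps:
Z(w) = -4/w
M(Y) = sqrt(2)*sqrt(Y) (M(Y) = sqrt(2*Y) = sqrt(2)*sqrt(Y))
G(c) = 2*sqrt(2)*sqrt(-1/c)/c (G(c) = (sqrt(2)*sqrt(-4/c))/c = (sqrt(2)*(2*sqrt(-1/c)))/c = (2*sqrt(2)*sqrt(-1/c))/c = 2*sqrt(2)*sqrt(-1/c)/c)
(-31*19)*G(U(-8, -6)) = (-31*19)*(2*sqrt(2)*sqrt(-1/(-8 - 6))/(-8 - 6)) = -1178*sqrt(2)*sqrt(-1/(-14))/(-14) = -1178*sqrt(2)*(-1)*sqrt(-1*(-1/14))/14 = -1178*sqrt(2)*(-1)*sqrt(1/14)/14 = -1178*sqrt(2)*(-1)*sqrt(14)/14/14 = -(-589)*sqrt(7)/49 = 589*sqrt(7)/49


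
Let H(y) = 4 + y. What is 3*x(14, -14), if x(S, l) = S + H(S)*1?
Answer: 96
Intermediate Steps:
x(S, l) = 4 + 2*S (x(S, l) = S + (4 + S)*1 = S + (4 + S) = 4 + 2*S)
3*x(14, -14) = 3*(4 + 2*14) = 3*(4 + 28) = 3*32 = 96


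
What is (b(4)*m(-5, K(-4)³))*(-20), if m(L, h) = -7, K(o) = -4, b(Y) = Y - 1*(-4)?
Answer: 1120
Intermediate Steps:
b(Y) = 4 + Y (b(Y) = Y + 4 = 4 + Y)
(b(4)*m(-5, K(-4)³))*(-20) = ((4 + 4)*(-7))*(-20) = (8*(-7))*(-20) = -56*(-20) = 1120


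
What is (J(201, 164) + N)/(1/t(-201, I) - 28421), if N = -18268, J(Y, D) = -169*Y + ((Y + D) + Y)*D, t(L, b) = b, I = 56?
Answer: -757624/530525 ≈ -1.4281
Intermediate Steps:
J(Y, D) = -169*Y + D*(D + 2*Y) (J(Y, D) = -169*Y + ((D + Y) + Y)*D = -169*Y + (D + 2*Y)*D = -169*Y + D*(D + 2*Y))
(J(201, 164) + N)/(1/t(-201, I) - 28421) = ((164² - 169*201 + 2*164*201) - 18268)/(1/56 - 28421) = ((26896 - 33969 + 65928) - 18268)/(1/56 - 28421) = (58855 - 18268)/(-1591575/56) = 40587*(-56/1591575) = -757624/530525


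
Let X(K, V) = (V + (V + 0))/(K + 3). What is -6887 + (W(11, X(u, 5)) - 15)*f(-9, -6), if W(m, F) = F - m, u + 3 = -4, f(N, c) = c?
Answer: -6716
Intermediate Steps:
u = -7 (u = -3 - 4 = -7)
X(K, V) = 2*V/(3 + K) (X(K, V) = (V + V)/(3 + K) = (2*V)/(3 + K) = 2*V/(3 + K))
-6887 + (W(11, X(u, 5)) - 15)*f(-9, -6) = -6887 + ((2*5/(3 - 7) - 1*11) - 15)*(-6) = -6887 + ((2*5/(-4) - 11) - 15)*(-6) = -6887 + ((2*5*(-¼) - 11) - 15)*(-6) = -6887 + ((-5/2 - 11) - 15)*(-6) = -6887 + (-27/2 - 15)*(-6) = -6887 - 57/2*(-6) = -6887 + 171 = -6716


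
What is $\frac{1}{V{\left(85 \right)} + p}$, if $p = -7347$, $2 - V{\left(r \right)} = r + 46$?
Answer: $- \frac{1}{7476} \approx -0.00013376$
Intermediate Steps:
$V{\left(r \right)} = -44 - r$ ($V{\left(r \right)} = 2 - \left(r + 46\right) = 2 - \left(46 + r\right) = -44 - r$)
$\frac{1}{V{\left(85 \right)} + p} = \frac{1}{\left(-44 - 85\right) - 7347} = \frac{1}{-129 - 7347} = \frac{1}{-7476} = - \frac{1}{7476}$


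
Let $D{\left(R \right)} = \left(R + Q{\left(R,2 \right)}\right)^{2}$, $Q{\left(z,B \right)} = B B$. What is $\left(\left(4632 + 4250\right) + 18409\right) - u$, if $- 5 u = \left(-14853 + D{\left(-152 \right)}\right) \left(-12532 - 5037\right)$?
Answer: $- \frac{123742564}{5} \approx -2.4749 \cdot 10^{7}$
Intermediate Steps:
$Q{\left(z,B \right)} = B^{2}$
$D{\left(R \right)} = \left(4 + R\right)^{2}$ ($D{\left(R \right)} = \left(R + 2^{2}\right)^{2} = \left(R + 4\right)^{2} = \left(4 + R\right)^{2}$)
$u = \frac{123879019}{5}$ ($u = - \frac{\left(-14853 + \left(4 - 152\right)^{2}\right) \left(-12532 - 5037\right)}{5} = - \frac{\left(-14853 + \left(-148\right)^{2}\right) \left(-17569\right)}{5} = - \frac{\left(-14853 + 21904\right) \left(-17569\right)}{5} = - \frac{7051 \left(-17569\right)}{5} = \left(- \frac{1}{5}\right) \left(-123879019\right) = \frac{123879019}{5} \approx 2.4776 \cdot 10^{7}$)
$\left(\left(4632 + 4250\right) + 18409\right) - u = \left(\left(4632 + 4250\right) + 18409\right) - \frac{123879019}{5} = \left(8882 + 18409\right) - \frac{123879019}{5} = 27291 - \frac{123879019}{5} = - \frac{123742564}{5}$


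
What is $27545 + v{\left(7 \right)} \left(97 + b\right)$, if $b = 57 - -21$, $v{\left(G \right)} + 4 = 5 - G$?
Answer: $26495$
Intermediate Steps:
$v{\left(G \right)} = 1 - G$ ($v{\left(G \right)} = -4 - \left(-5 + G\right) = 1 - G$)
$b = 78$ ($b = 57 + 21 = 78$)
$27545 + v{\left(7 \right)} \left(97 + b\right) = 27545 + \left(1 - 7\right) \left(97 + 78\right) = 27545 + \left(1 - 7\right) 175 = 27545 - 1050 = 26495$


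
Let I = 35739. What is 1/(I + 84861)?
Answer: 1/120600 ≈ 8.2919e-6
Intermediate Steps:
1/(I + 84861) = 1/(35739 + 84861) = 1/120600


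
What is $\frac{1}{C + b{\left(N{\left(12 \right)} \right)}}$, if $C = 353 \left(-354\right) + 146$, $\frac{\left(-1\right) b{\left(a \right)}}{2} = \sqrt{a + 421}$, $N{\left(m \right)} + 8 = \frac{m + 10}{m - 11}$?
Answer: $- \frac{1076}{134302001} + \frac{\sqrt{435}}{7789516058} \approx -8.0091 \cdot 10^{-6}$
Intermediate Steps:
$N{\left(m \right)} = -8 + \frac{10 + m}{-11 + m}$ ($N{\left(m \right)} = -8 + \frac{m + 10}{m - 11} = -8 + \frac{10 + m}{-11 + m}$)
$b{\left(a \right)} = - 2 \sqrt{421 + a}$ ($b{\left(a \right)} = - 2 \sqrt{a + 421} = - 2 \sqrt{421 + a}$)
$C = -124816$ ($C = -124962 + 146 = -124816$)
$\frac{1}{C + b{\left(N{\left(12 \right)} \right)}} = \frac{1}{-124816 - 2 \sqrt{421 + \frac{7 \left(14 - 12\right)}{-11 + 12}}} = \frac{1}{-124816 - 2 \sqrt{421 + \frac{7 \left(14 - 12\right)}{1}}} = \frac{1}{-124816 - 2 \sqrt{421 + 7 \cdot 1 \cdot 2}} = \frac{1}{-124816 - 2 \sqrt{421 + 14}} = \frac{1}{-124816 - 2 \sqrt{435}}$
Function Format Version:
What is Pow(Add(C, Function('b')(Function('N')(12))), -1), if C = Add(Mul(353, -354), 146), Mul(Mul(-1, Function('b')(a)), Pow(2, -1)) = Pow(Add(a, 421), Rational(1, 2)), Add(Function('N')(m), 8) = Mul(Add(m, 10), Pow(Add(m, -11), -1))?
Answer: Add(Rational(-1076, 134302001), Mul(Rational(1, 7789516058), Pow(435, Rational(1, 2)))) ≈ -8.0091e-6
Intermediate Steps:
Function('N')(m) = Add(-8, Mul(Pow(Add(-11, m), -1), Add(10, m))) (Function('N')(m) = Add(-8, Mul(Add(m, 10), Pow(Add(m, -11), -1))) = Add(-8, Mul(Add(10, m), Pow(Add(-11, m), -1))) = Add(-8, Mul(Pow(Add(-11, m), -1), Add(10, m))))
Function('b')(a) = Mul(-2, Pow(Add(421, a), Rational(1, 2))) (Function('b')(a) = Mul(-2, Pow(Add(a, 421), Rational(1, 2))) = Mul(-2, Pow(Add(421, a), Rational(1, 2))))
C = -124816 (C = Add(-124962, 146) = -124816)
Pow(Add(C, Function('b')(Function('N')(12))), -1) = Pow(Add(-124816, Mul(-2, Pow(Add(421, Mul(7, Pow(Add(-11, 12), -1), Add(14, Mul(-1, 12)))), Rational(1, 2)))), -1) = Pow(Add(-124816, Mul(-2, Pow(Add(421, Mul(7, Pow(1, -1), Add(14, -12))), Rational(1, 2)))), -1) = Pow(Add(-124816, Mul(-2, Pow(Add(421, Mul(7, 1, 2)), Rational(1, 2)))), -1) = Pow(Add(-124816, Mul(-2, Pow(Add(421, 14), Rational(1, 2)))), -1) = Pow(Add(-124816, Mul(-2, Pow(435, Rational(1, 2)))), -1)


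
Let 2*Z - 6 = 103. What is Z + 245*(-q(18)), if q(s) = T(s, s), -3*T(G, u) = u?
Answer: 3049/2 ≈ 1524.5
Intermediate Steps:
T(G, u) = -u/3
q(s) = -s/3
Z = 109/2 (Z = 3 + (1/2)*103 = 3 + 103/2 = 109/2 ≈ 54.500)
Z + 245*(-q(18)) = 109/2 + 245*(-(-1)*18/3) = 109/2 + 245*(-1*(-6)) = 109/2 + 245*6 = 109/2 + 1470 = 3049/2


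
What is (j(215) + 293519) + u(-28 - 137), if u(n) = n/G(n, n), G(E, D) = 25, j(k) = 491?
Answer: 1470017/5 ≈ 2.9400e+5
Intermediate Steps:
u(n) = n/25
(j(215) + 293519) + u(-28 - 137) = (491 + 293519) + (-28 - 137)/25 = 294010 + (1/25)*(-165) = 294010 - 33/5 = 1470017/5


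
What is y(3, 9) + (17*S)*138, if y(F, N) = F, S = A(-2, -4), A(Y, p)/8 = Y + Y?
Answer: -75069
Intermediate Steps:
A(Y, p) = 16*Y (A(Y, p) = 8*(Y + Y) = 8*(2*Y) = 16*Y)
S = -32 (S = 16*(-2) = -32)
y(3, 9) + (17*S)*138 = 3 + (17*(-32))*138 = 3 - 544*138 = 3 - 75072 = -75069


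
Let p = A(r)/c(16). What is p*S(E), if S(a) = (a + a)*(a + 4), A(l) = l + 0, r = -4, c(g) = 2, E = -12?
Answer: -384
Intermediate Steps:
A(l) = l
S(a) = 2*a*(4 + a) (S(a) = (2*a)*(4 + a) = 2*a*(4 + a))
p = -2 (p = -4/2 = -4*½ = -2)
p*S(E) = -4*(-12)*(4 - 12) = -4*(-12)*(-8) = -2*192 = -384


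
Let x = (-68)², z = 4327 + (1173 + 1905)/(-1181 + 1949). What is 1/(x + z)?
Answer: 128/1146241 ≈ 0.00011167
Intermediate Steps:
z = 554369/128 (z = 4327 + 3078/768 = 4327 + 3078*(1/768) = 4327 + 513/128 = 554369/128 ≈ 4331.0)
x = 4624
1/(x + z) = 1/(4624 + 554369/128) = 1/(1146241/128) = 128/1146241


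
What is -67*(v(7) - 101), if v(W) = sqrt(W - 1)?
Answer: 6767 - 67*sqrt(6) ≈ 6602.9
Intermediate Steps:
v(W) = sqrt(-1 + W)
-67*(v(7) - 101) = -67*(sqrt(-1 + 7) - 101) = -67*(sqrt(6) - 101) = -67*(-101 + sqrt(6)) = 6767 - 67*sqrt(6)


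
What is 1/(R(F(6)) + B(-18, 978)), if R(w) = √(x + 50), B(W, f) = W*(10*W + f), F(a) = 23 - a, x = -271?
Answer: -14364/206324717 - I*√221/206324717 ≈ -6.9618e-5 - 7.2052e-8*I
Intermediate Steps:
B(W, f) = W*(f + 10*W)
R(w) = I*√221 (R(w) = √(-271 + 50) = √(-221) = I*√221)
1/(R(F(6)) + B(-18, 978)) = 1/(I*√221 - 18*(978 + 10*(-18))) = 1/(I*√221 - 18*(978 - 180)) = 1/(I*√221 - 18*798) = 1/(I*√221 - 14364) = 1/(-14364 + I*√221)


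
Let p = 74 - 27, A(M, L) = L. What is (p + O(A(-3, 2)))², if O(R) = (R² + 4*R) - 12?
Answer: 2209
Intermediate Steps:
O(R) = -12 + R² + 4*R
p = 47
(p + O(A(-3, 2)))² = (47 + (-12 + 2² + 4*2))² = (47 + (-12 + 4 + 8))² = (47 + 0)² = 47² = 2209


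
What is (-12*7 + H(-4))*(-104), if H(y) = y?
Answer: 9152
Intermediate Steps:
(-12*7 + H(-4))*(-104) = (-12*7 - 4)*(-104) = (-84 - 4)*(-104) = -88*(-104) = 9152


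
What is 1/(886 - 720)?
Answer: 1/166 ≈ 0.0060241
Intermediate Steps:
1/(886 - 720) = 1/166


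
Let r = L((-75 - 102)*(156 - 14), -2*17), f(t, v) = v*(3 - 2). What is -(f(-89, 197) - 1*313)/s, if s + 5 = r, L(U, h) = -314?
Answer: -4/11 ≈ -0.36364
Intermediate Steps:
f(t, v) = v (f(t, v) = v*1 = v)
r = -314
s = -319 (s = -5 - 314 = -319)
-(f(-89, 197) - 1*313)/s = -(197 - 1*313)/(-319) = -(197 - 313)*(-1)/319 = -(-116)*(-1)/319 = -1*4/11 = -4/11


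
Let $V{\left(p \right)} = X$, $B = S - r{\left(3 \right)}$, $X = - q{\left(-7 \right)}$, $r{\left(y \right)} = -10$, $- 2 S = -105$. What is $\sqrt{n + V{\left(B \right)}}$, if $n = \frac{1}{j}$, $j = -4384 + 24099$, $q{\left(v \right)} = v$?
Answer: $\frac{3 \sqrt{302309810}}{19715} \approx 2.6458$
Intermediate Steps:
$S = \frac{105}{2}$ ($S = \left(- \frac{1}{2}\right) \left(-105\right) = \frac{105}{2} \approx 52.5$)
$j = 19715$
$n = \frac{1}{19715} \approx 5.0723 \cdot 10^{-5}$
$X = 7$ ($X = \left(-1\right) \left(-7\right) = 7$)
$B = \frac{125}{2}$ ($B = \frac{105}{2} - -10 = \frac{105}{2} + 10 = \frac{125}{2} \approx 62.5$)
$V{\left(p \right)} = 7$
$\sqrt{n + V{\left(B \right)}} = \sqrt{\frac{1}{19715} + 7} = \sqrt{\frac{138006}{19715}} = \frac{3 \sqrt{302309810}}{19715}$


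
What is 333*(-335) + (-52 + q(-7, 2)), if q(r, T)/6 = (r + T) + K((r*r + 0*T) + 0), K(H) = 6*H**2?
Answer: -25201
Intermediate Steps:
q(r, T) = 6*T + 6*r + 36*r**4 (q(r, T) = 6*((r + T) + 6*((r*r + 0*T) + 0)**2) = 6*((T + r) + 6*((r**2 + 0) + 0)**2) = 6*((T + r) + 6*(r**2 + 0)**2) = 6*((T + r) + 6*(r**2)**2) = 6*((T + r) + 6*r**4) = 6*(T + r + 6*r**4) = 6*T + 6*r + 36*r**4)
333*(-335) + (-52 + q(-7, 2)) = 333*(-335) + (-52 + (6*2 + 6*(-7) + 36*(-7)**4)) = -111555 + (-52 + (12 - 42 + 36*2401)) = -111555 + (-52 + (12 - 42 + 86436)) = -111555 + (-52 + 86406) = -111555 + 86354 = -25201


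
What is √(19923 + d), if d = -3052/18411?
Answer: √18706764351/969 ≈ 141.15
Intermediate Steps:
d = -3052/18411 (d = -3052*1/18411 = -3052/18411 ≈ -0.16577)
√(19923 + d) = √(19923 - 3052/18411) = √(366799301/18411) = √18706764351/969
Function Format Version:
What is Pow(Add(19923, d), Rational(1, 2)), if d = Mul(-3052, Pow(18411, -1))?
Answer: Mul(Rational(1, 969), Pow(18706764351, Rational(1, 2))) ≈ 141.15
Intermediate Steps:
d = Rational(-3052, 18411) (d = Mul(-3052, Rational(1, 18411)) = Rational(-3052, 18411) ≈ -0.16577)
Pow(Add(19923, d), Rational(1, 2)) = Pow(Add(19923, Rational(-3052, 18411)), Rational(1, 2)) = Pow(Rational(366799301, 18411), Rational(1, 2)) = Mul(Rational(1, 969), Pow(18706764351, Rational(1, 2)))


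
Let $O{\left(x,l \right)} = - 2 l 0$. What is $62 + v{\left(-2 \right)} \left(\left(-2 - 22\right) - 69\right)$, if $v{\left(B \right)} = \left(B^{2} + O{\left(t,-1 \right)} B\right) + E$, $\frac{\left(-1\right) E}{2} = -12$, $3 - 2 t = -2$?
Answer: $-2542$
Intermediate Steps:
$t = \frac{5}{2}$ ($t = \frac{3}{2} - -1 = \frac{3}{2} + 1 = \frac{5}{2} \approx 2.5$)
$E = 24$ ($E = \left(-2\right) \left(-12\right) = 24$)
$O{\left(x,l \right)} = 0$
$v{\left(B \right)} = 24 + B^{2}$ ($v{\left(B \right)} = \left(B^{2} + 0 B\right) + 24 = \left(B^{2} + 0\right) + 24 = B^{2} + 24 = 24 + B^{2}$)
$62 + v{\left(-2 \right)} \left(\left(-2 - 22\right) - 69\right) = 62 + \left(24 + \left(-2\right)^{2}\right) \left(\left(-2 - 22\right) - 69\right) = 62 + \left(24 + 4\right) \left(\left(-2 - 22\right) - 69\right) = 62 + 28 \left(-24 - 69\right) = 62 + 28 \left(-93\right) = 62 - 2604 = -2542$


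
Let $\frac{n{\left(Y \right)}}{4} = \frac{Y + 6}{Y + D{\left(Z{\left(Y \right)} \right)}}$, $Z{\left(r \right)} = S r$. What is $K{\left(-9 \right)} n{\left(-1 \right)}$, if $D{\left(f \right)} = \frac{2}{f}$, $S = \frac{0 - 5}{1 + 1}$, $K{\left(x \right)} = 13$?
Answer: $-1300$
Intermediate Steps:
$S = - \frac{5}{2} \approx -2.5$
$Z{\left(r \right)} = - \frac{5 r}{2}$
$n{\left(Y \right)} = \frac{4 \left(6 + Y\right)}{Y - \frac{4}{5 Y}}$ ($n{\left(Y \right)} = 4 \frac{Y + 6}{Y + \frac{2}{\left(- \frac{5}{2}\right) Y}} = 4 \frac{6 + Y}{Y + 2 \left(- \frac{2}{5 Y}\right)} = 4 \frac{6 + Y}{Y - \frac{4}{5 Y}} = \frac{4 \left(6 + Y\right)}{Y - \frac{4}{5 Y}}$)
$K{\left(-9 \right)} n{\left(-1 \right)} = 13 \cdot 20 \left(-1\right) \frac{1}{-4 + 5 \left(-1\right)^{2}} \left(6 - 1\right) = 13 \cdot 20 \left(-1\right) \frac{1}{-4 + 5 \cdot 1} \cdot 5 = 13 \cdot 20 \left(-1\right) \frac{1}{-4 + 5} \cdot 5 = 13 \cdot 20 \left(-1\right) 1^{-1} \cdot 5 = 13 \cdot 20 \left(-1\right) 1 \cdot 5 = 13 \left(-100\right) = -1300$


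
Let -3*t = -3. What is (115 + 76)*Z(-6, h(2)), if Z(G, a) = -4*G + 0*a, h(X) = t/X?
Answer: 4584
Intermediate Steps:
t = 1 (t = -1/3*(-3) = 1)
h(X) = 1/X
Z(G, a) = -4*G (Z(G, a) = -4*G + 0 = -4*G)
(115 + 76)*Z(-6, h(2)) = (115 + 76)*(-4*(-6)) = 191*24 = 4584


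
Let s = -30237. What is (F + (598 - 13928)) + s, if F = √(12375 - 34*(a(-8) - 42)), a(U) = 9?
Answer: -43567 + √13497 ≈ -43451.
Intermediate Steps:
F = √13497 (F = √(12375 - 34*(9 - 42)) = √(12375 - 34*(-33)) = √(12375 + 1122) = √13497 ≈ 116.18)
(F + (598 - 13928)) + s = (√13497 + (598 - 13928)) - 30237 = (√13497 - 13330) - 30237 = (-13330 + √13497) - 30237 = -43567 + √13497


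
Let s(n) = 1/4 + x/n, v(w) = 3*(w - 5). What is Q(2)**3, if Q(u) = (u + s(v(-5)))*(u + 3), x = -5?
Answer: 3048625/1728 ≈ 1764.3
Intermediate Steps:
v(w) = -15 + 3*w (v(w) = 3*(-5 + w) = -15 + 3*w)
s(n) = 1/4 - 5/n
Q(u) = (3 + u)*(5/12 + u) (Q(u) = (u + (-20 + (-15 + 3*(-5)))/(4*(-15 + 3*(-5))))*(u + 3) = (u + (-20 + (-15 - 15))/(4*(-15 - 15)))*(3 + u) = (u + (1/4)*(-20 - 30)/(-30))*(3 + u) = (u + (1/4)*(-1/30)*(-50))*(3 + u) = (u + 5/12)*(3 + u) = (5/12 + u)*(3 + u) = (3 + u)*(5/12 + u))
Q(2)**3 = (5/4 + 2**2 + (41/12)*2)**3 = (5/4 + 4 + 41/6)**3 = (145/12)**3 = 3048625/1728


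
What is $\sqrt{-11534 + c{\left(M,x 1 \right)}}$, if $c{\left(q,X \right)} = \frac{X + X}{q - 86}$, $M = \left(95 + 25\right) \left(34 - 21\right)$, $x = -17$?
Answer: $\frac{5 i \sqrt{250596951}}{737} \approx 107.4 i$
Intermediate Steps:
$M = 1560$ ($M = 120 \cdot 13 = 1560$)
$c{\left(q,X \right)} = \frac{2 X}{-86 + q}$
$\sqrt{-11534 + c{\left(M,x 1 \right)}} = \sqrt{-11534 + \frac{2 \left(\left(-17\right) 1\right)}{-86 + 1560}} = \sqrt{-11534 + 2 \left(-17\right) \frac{1}{1474}} = \sqrt{-11534 - \frac{17}{737}} = \sqrt{- \frac{8500575}{737}} = \frac{5 i \sqrt{250596951}}{737}$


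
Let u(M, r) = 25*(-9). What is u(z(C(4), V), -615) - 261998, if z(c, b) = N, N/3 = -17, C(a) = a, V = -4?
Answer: -262223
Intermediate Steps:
N = -51 (N = 3*(-17) = -51)
z(c, b) = -51
u(M, r) = -225
u(z(C(4), V), -615) - 261998 = -225 - 261998 = -262223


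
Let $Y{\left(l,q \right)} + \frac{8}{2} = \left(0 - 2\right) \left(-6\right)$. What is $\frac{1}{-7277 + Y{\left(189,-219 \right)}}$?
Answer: $- \frac{1}{7269} \approx -0.00013757$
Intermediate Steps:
$Y{\left(l,q \right)} = 8$ ($Y{\left(l,q \right)} = -4 + \left(0 - 2\right) \left(-6\right) = -4 - -12 = -4 + 12 = 8$)
$\frac{1}{-7277 + Y{\left(189,-219 \right)}} = \frac{1}{-7277 + 8} = \frac{1}{-7269} = - \frac{1}{7269}$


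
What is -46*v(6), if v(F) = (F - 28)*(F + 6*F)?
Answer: 42504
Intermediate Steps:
v(F) = 7*F*(-28 + F) (v(F) = (-28 + F)*(7*F) = 7*F*(-28 + F))
-46*v(6) = -322*6*(-28 + 6) = -322*6*(-22) = -46*(-924) = 42504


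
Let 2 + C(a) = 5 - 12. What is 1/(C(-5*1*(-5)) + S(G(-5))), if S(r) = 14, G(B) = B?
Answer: 1/5 ≈ 0.20000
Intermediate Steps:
C(a) = -9 (C(a) = -2 + (5 - 12) = -2 - 7 = -9)
1/(C(-5*1*(-5)) + S(G(-5))) = 1/(-9 + 14) = 1/5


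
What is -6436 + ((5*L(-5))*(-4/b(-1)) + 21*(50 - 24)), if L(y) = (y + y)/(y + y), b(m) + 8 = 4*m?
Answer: -17665/3 ≈ -5888.3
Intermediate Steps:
b(m) = -8 + 4*m
L(y) = 1 (L(y) = (2*y)/((2*y)) = (2*y)*(1/(2*y)) = 1)
-6436 + ((5*L(-5))*(-4/b(-1)) + 21*(50 - 24)) = -6436 + ((5*1)*(-4/(-8 + 4*(-1))) + 21*(50 - 24)) = -6436 + (5*(-4/(-8 - 4)) + 21*26) = -6436 + (5*(-4/(-12)) + 546) = -6436 + (5*(-4*(-1/12)) + 546) = -6436 + (5*(⅓) + 546) = -6436 + (5/3 + 546) = -6436 + 1643/3 = -17665/3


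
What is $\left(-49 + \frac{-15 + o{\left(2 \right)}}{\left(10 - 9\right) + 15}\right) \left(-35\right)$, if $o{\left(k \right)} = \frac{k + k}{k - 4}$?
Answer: $\frac{28035}{16} \approx 1752.2$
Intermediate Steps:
$o{\left(k \right)} = \frac{2 k}{-4 + k}$
$\left(-49 + \frac{-15 + o{\left(2 \right)}}{\left(10 - 9\right) + 15}\right) \left(-35\right) = \left(-49 + \frac{-15 + 2 \cdot 2 \frac{1}{-4 + 2}}{\left(10 - 9\right) + 15}\right) \left(-35\right) = \left(-49 + \frac{-15 + 2 \cdot 2 \frac{1}{-2}}{\left(10 - 9\right) + 15}\right) \left(-35\right) = \left(-49 + \frac{-15 + 2 \cdot 2 \left(- \frac{1}{2}\right)}{1 + 15}\right) \left(-35\right) = \left(-49 + \frac{-15 - 2}{16}\right) \left(-35\right) = \left(-49 - \frac{17}{16}\right) \left(-35\right) = \left(- \frac{801}{16}\right) \left(-35\right) = \frac{28035}{16}$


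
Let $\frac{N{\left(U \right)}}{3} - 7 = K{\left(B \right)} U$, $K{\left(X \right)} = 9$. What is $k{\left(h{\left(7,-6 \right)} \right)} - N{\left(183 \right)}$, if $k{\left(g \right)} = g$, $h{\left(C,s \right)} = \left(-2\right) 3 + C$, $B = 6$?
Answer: $-4961$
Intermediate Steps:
$h{\left(C,s \right)} = -6 + C$
$N{\left(U \right)} = 21 + 27 U$ ($N{\left(U \right)} = 21 + 3 \cdot 9 U = 21 + 27 U$)
$k{\left(h{\left(7,-6 \right)} \right)} - N{\left(183 \right)} = \left(-6 + 7\right) - \left(21 + 27 \cdot 183\right) = 1 - \left(21 + 4941\right) = 1 - 4962 = -4961$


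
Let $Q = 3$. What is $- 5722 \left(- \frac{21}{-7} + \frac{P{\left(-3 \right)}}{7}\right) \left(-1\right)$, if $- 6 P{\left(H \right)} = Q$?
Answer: $\frac{117301}{7} \approx 16757.0$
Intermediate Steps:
$P{\left(H \right)} = - \frac{1}{2}$ ($P{\left(H \right)} = \left(- \frac{1}{6}\right) 3 = - \frac{1}{2}$)
$- 5722 \left(- \frac{21}{-7} + \frac{P{\left(-3 \right)}}{7}\right) \left(-1\right) = - 5722 \left(- \frac{21}{-7} - \frac{1}{2 \cdot 7}\right) \left(-1\right) = - 5722 \left(\left(-21\right) \left(- \frac{1}{7}\right) - \frac{1}{14}\right) \left(-1\right) = - 5722 \left(3 - \frac{1}{14}\right) \left(-1\right) = - 5722 \cdot \frac{41}{14} \left(-1\right) = \left(-5722\right) \left(- \frac{41}{14}\right) = \frac{117301}{7}$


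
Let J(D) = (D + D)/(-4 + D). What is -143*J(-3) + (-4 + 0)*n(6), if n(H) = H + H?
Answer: -1194/7 ≈ -170.57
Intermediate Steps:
n(H) = 2*H
J(D) = 2*D/(-4 + D) (J(D) = (2*D)/(-4 + D) = 2*D/(-4 + D))
-143*J(-3) + (-4 + 0)*n(6) = -286*(-3)/(-4 - 3) + (-4 + 0)*(2*6) = -286*(-3)/(-7) - 4*12 = -286*(-3)*(-1)/7 - 48 = -143*6/7 - 48 = -858/7 - 48 = -1194/7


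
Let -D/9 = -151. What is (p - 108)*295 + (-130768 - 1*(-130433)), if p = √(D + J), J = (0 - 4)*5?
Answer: -32195 + 295*√1339 ≈ -21400.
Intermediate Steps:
J = -20 (J = -4*5 = -20)
D = 1359 (D = -9*(-151) = 1359)
p = √1339 (p = √(1359 - 20) = √1339 ≈ 36.592)
(p - 108)*295 + (-130768 - 1*(-130433)) = (√1339 - 108)*295 + (-130768 - 1*(-130433)) = (-108 + √1339)*295 + (-130768 + 130433) = (-31860 + 295*√1339) - 335 = -32195 + 295*√1339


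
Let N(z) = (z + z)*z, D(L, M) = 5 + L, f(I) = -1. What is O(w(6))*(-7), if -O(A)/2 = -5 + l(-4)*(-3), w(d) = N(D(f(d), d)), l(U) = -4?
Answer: 98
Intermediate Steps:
N(z) = 2*z**2 (N(z) = (2*z)*z = 2*z**2)
w(d) = 32 (w(d) = 2*(5 - 1)**2 = 2*4**2 = 2*16 = 32)
O(A) = -14 (O(A) = -2*(-5 - 4*(-3)) = -2*(-5 + 12) = -2*7 = -14)
O(w(6))*(-7) = -14*(-7) = 98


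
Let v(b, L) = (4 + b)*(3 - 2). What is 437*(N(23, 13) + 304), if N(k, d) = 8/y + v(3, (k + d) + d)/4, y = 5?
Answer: 2686239/20 ≈ 1.3431e+5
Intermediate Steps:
v(b, L) = 4 + b (v(b, L) = (4 + b)*1 = 4 + b)
N(k, d) = 67/20 (N(k, d) = 8/5 + (4 + 3)/4 = 8*(1/5) + 7*(1/4) = 8/5 + 7/4 = 67/20)
437*(N(23, 13) + 304) = 437*(67/20 + 304) = 437*(6147/20) = 2686239/20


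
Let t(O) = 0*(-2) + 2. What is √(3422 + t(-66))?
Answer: 4*√214 ≈ 58.515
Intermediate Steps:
t(O) = 2 (t(O) = 0 + 2 = 2)
√(3422 + t(-66)) = √(3422 + 2) = √3424 = 4*√214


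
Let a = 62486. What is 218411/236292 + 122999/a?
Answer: 21355654727/7382470956 ≈ 2.8927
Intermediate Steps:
218411/236292 + 122999/a = 218411/236292 + 122999/62486 = 21355654727/7382470956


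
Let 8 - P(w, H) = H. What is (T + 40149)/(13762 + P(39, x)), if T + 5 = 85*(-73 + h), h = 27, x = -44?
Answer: 18117/6907 ≈ 2.6230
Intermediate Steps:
P(w, H) = 8 - H
T = -3915 (T = -5 + 85*(-73 + 27) = -5 + 85*(-46) = -5 - 3910 = -3915)
(T + 40149)/(13762 + P(39, x)) = (-3915 + 40149)/(13762 + (8 - 1*(-44))) = 36234/(13762 + (8 + 44)) = 36234/(13762 + 52) = 36234/13814 = 36234*(1/13814) = 18117/6907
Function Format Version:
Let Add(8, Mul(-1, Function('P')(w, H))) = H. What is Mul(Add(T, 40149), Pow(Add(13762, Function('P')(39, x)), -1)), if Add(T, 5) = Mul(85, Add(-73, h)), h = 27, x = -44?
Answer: Rational(18117, 6907) ≈ 2.6230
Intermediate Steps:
Function('P')(w, H) = Add(8, Mul(-1, H))
T = -3915 (T = Add(-5, Mul(85, Add(-73, 27))) = Add(-5, Mul(85, -46)) = Add(-5, -3910) = -3915)
Mul(Add(T, 40149), Pow(Add(13762, Function('P')(39, x)), -1)) = Mul(Add(-3915, 40149), Pow(Add(13762, Add(8, Mul(-1, -44))), -1)) = Mul(36234, Pow(Add(13762, Add(8, 44)), -1)) = Mul(36234, Pow(Add(13762, 52), -1)) = Mul(36234, Pow(13814, -1)) = Mul(36234, Rational(1, 13814)) = Rational(18117, 6907)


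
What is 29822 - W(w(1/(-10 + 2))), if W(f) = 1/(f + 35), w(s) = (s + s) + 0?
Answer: 4145254/139 ≈ 29822.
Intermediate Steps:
w(s) = 2*s (w(s) = 2*s + 0 = 2*s)
W(f) = 1/(35 + f)
29822 - W(w(1/(-10 + 2))) = 29822 - 1/(35 + 2/(-10 + 2)) = 29822 - 1/(35 + 2/(-8)) = 29822 - 1/(35 + 2*(-1/8)) = 29822 - 1/(35 - 1/4) = 29822 - 1/139/4 = 29822 - 1*4/139 = 29822 - 4/139 = 4145254/139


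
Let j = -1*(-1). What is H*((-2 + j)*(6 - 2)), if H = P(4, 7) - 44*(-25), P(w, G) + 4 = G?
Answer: -4412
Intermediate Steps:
P(w, G) = -4 + G
j = 1
H = 1103 (H = (-4 + 7) - 44*(-25) = 3 + 1100 = 1103)
H*((-2 + j)*(6 - 2)) = 1103*((-2 + 1)*(6 - 2)) = 1103*(-1*4) = 1103*(-4) = -4412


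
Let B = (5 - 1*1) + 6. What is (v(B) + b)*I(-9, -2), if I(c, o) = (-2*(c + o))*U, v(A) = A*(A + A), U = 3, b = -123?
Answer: 5082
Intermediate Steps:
B = 10 (B = (5 - 1) + 6 = 4 + 6 = 10)
v(A) = 2*A² (v(A) = A*(2*A) = 2*A²)
I(c, o) = -6*c - 6*o (I(c, o) = -2*(c + o)*3 = (-2*c - 2*o)*3 = -6*c - 6*o)
(v(B) + b)*I(-9, -2) = (2*10² - 123)*(-6*(-9) - 6*(-2)) = (2*100 - 123)*(54 + 12) = (200 - 123)*66 = 77*66 = 5082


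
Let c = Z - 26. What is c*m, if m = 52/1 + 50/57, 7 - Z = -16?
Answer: -3014/19 ≈ -158.63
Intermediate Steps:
Z = 23 (Z = 7 - 1*(-16) = 7 + 16 = 23)
m = 3014/57 (m = 52*1 + 50*(1/57) = 52 + 50/57 = 3014/57 ≈ 52.877)
c = -3 (c = 23 - 26 = -3)
c*m = -3*3014/57 = -3014/19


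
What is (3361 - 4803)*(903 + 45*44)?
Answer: -4157286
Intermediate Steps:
(3361 - 4803)*(903 + 45*44) = -1442*(903 + 1980) = -1442*2883 = -4157286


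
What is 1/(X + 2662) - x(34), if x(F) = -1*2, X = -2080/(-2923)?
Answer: 15569135/7783106 ≈ 2.0004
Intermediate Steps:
X = 2080/2923 (X = -2080*(-1/2923) = 2080/2923 ≈ 0.71160)
x(F) = -2
1/(X + 2662) - x(34) = 1/(2080/2923 + 2662) - 1*(-2) = 1/(7783106/2923) + 2 = 2923/7783106 + 2 = 15569135/7783106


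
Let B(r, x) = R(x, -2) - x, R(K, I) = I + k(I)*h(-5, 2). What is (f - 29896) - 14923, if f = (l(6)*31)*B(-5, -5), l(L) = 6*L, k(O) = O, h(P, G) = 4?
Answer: -50399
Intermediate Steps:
R(K, I) = 5*I (R(K, I) = I + I*4 = I + 4*I = 5*I)
B(r, x) = -10 - x (B(r, x) = 5*(-2) - x = -10 - x)
f = -5580 (f = ((6*6)*31)*(-10 - 1*(-5)) = (36*31)*(-10 + 5) = 1116*(-5) = -5580)
(f - 29896) - 14923 = (-5580 - 29896) - 14923 = -35476 - 14923 = -50399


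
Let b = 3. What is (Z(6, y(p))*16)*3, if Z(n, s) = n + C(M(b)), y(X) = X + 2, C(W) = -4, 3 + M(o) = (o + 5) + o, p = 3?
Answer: 96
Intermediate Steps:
M(o) = 2 + 2*o (M(o) = -3 + ((o + 5) + o) = -3 + ((5 + o) + o) = -3 + (5 + 2*o) = 2 + 2*o)
y(X) = 2 + X
Z(n, s) = -4 + n (Z(n, s) = n - 4 = -4 + n)
(Z(6, y(p))*16)*3 = ((-4 + 6)*16)*3 = (2*16)*3 = 32*3 = 96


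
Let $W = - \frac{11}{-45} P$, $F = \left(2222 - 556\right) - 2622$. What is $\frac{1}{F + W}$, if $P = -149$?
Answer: $- \frac{45}{44659} \approx -0.0010076$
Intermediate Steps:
$F = -956$ ($F = 1666 - 2622 = -956$)
$W = - \frac{1639}{45}$ ($W = - \frac{11}{-45} \left(-149\right) = \left(-11\right) \left(- \frac{1}{45}\right) \left(-149\right) = \frac{11}{45} \left(-149\right) = - \frac{1639}{45} \approx -36.422$)
$\frac{1}{F + W} = \frac{1}{-956 - \frac{1639}{45}} = \frac{1}{- \frac{44659}{45}} = - \frac{45}{44659}$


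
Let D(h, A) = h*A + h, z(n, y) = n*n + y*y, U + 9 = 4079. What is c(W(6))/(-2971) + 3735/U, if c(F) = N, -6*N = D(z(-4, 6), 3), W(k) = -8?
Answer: 6742667/7255182 ≈ 0.92936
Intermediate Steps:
U = 4070 (U = -9 + 4079 = 4070)
z(n, y) = n**2 + y**2
D(h, A) = h + A*h (D(h, A) = A*h + h = h + A*h)
N = -104/3 (N = -((-4)**2 + 6**2)*(1 + 3)/6 = -(16 + 36)*4/6 = -26*4/3 = -1/6*208 = -104/3 ≈ -34.667)
c(F) = -104/3
c(W(6))/(-2971) + 3735/U = -104/3/(-2971) + 3735/4070 = -104/3*(-1/2971) + 3735*(1/4070) = 104/8913 + 747/814 = 6742667/7255182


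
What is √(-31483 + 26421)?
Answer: I*√5062 ≈ 71.148*I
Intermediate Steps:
√(-31483 + 26421) = √(-5062) = I*√5062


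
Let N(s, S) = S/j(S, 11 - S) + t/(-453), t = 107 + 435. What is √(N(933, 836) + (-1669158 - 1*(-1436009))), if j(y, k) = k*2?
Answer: I*√1196115565989/2265 ≈ 482.86*I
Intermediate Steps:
t = 542
j(y, k) = 2*k
N(s, S) = -542/453 + S/(22 - 2*S) (N(s, S) = S/((2*(11 - S))) + 542/(-453) = S/(22 - 2*S) + 542*(-1/453) = S/(22 - 2*S) - 542/453 = -542/453 + S/(22 - 2*S))
√(N(933, 836) + (-1669158 - 1*(-1436009))) = √((11924 - 1537*836)/(906*(-11 + 836)) + (-1669158 - 1*(-1436009))) = √((1/906)*(11924 - 1284932)/825 + (-1669158 + 1436009)) = √((1/906)*(1/825)*(-1273008) - 233149) = √(-19288/11325 - 233149) = √(-2640431713/11325) = I*√1196115565989/2265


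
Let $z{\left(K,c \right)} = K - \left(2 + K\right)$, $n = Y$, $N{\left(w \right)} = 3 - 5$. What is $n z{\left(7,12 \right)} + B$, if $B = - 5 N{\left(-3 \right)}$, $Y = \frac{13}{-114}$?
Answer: $\frac{583}{57} \approx 10.228$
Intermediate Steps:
$Y = - \frac{13}{114}$ ($Y = 13 \left(- \frac{1}{114}\right) = - \frac{13}{114} \approx -0.11404$)
$N{\left(w \right)} = -2$
$B = 10$ ($B = \left(-5\right) \left(-2\right) = 10$)
$n = - \frac{13}{114} \approx -0.11404$
$z{\left(K,c \right)} = -2$
$n z{\left(7,12 \right)} + B = \left(- \frac{13}{114}\right) \left(-2\right) + 10 = \frac{13}{57} + 10 = \frac{583}{57}$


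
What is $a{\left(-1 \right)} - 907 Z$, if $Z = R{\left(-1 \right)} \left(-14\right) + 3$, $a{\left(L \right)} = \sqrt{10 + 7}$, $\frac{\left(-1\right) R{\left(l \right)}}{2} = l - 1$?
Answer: $48071 + \sqrt{17} \approx 48075.0$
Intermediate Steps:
$R{\left(l \right)} = 2 - 2 l$ ($R{\left(l \right)} = - 2 \left(l - 1\right) = - 2 \left(-1 + l\right) = 2 - 2 l$)
$a{\left(L \right)} = \sqrt{17}$
$Z = -53$ ($Z = \left(2 - -2\right) \left(-14\right) + 3 = \left(2 + 2\right) \left(-14\right) + 3 = 4 \left(-14\right) + 3 = -56 + 3 = -53$)
$a{\left(-1 \right)} - 907 Z = \sqrt{17} - -48071 = \sqrt{17} + 48071 = 48071 + \sqrt{17}$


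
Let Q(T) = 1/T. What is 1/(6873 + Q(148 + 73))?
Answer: 221/1518934 ≈ 0.00014550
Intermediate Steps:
1/(6873 + Q(148 + 73)) = 1/(6873 + 1/(148 + 73)) = 1/(6873 + 1/221) = 1/(1518934/221) = 221/1518934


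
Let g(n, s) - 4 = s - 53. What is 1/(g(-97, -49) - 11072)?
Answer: -1/11170 ≈ -8.9525e-5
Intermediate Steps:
g(n, s) = -49 + s (g(n, s) = 4 + (s - 53) = 4 + (-53 + s) = -49 + s)
1/(g(-97, -49) - 11072) = 1/((-49 - 49) - 11072) = 1/(-98 - 11072) = 1/(-11170) = -1/11170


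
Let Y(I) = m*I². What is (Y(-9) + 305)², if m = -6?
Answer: 32761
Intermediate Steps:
Y(I) = -6*I²
(Y(-9) + 305)² = (-6*(-9)² + 305)² = (-6*81 + 305)² = (-486 + 305)² = (-181)² = 32761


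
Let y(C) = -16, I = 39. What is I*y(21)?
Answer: -624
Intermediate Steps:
I*y(21) = 39*(-16) = -624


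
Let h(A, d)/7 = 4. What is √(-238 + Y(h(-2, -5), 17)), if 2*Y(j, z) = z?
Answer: 3*I*√102/2 ≈ 15.149*I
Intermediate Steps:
h(A, d) = 28 (h(A, d) = 7*4 = 28)
Y(j, z) = z/2
√(-238 + Y(h(-2, -5), 17)) = √(-238 + (½)*17) = √(-238 + 17/2) = √(-459/2) = 3*I*√102/2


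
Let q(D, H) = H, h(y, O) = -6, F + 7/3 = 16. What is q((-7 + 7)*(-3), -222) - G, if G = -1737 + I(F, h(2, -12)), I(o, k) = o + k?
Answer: 4522/3 ≈ 1507.3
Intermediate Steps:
F = 41/3 (F = -7/3 + 16 = 41/3 ≈ 13.667)
I(o, k) = k + o
G = -5188/3 (G = -1737 + (-6 + 41/3) = -1737 + 23/3 = -5188/3 ≈ -1729.3)
q((-7 + 7)*(-3), -222) - G = -222 - 1*(-5188/3) = -222 + 5188/3 = 4522/3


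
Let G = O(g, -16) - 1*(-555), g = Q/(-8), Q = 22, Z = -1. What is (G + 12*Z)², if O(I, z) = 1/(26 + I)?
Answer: 2550553009/8649 ≈ 2.9490e+5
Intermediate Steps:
g = -11/4 (g = 22/(-8) = 22*(-⅛) = -11/4 ≈ -2.7500)
G = 51619/93 (G = 1/(26 - 11/4) - 1*(-555) = 1/(93/4) + 555 = 4/93 + 555 = 51619/93 ≈ 555.04)
(G + 12*Z)² = (51619/93 + 12*(-1))² = (51619/93 - 12)² = (50503/93)² = 2550553009/8649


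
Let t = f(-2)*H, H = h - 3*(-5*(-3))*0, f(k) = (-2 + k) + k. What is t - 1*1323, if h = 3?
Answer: -1341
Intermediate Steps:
f(k) = -2 + 2*k
H = 3 (H = 3 - 3*(-5*(-3))*0 = 3 - 45*0 = 3 - 3*0 = 3 + 0 = 3)
t = -18 (t = (-2 + 2*(-2))*3 = (-2 - 4)*3 = -6*3 = -18)
t - 1*1323 = -18 - 1*1323 = -18 - 1323 = -1341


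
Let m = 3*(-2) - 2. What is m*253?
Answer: -2024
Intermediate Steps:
m = -8 (m = -6 - 2 = -8)
m*253 = -8*253 = -2024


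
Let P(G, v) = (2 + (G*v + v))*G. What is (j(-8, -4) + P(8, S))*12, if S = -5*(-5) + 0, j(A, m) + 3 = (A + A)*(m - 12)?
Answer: 24828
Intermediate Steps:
j(A, m) = -3 + 2*A*(-12 + m) (j(A, m) = -3 + (A + A)*(m - 12) = -3 + (2*A)*(-12 + m) = -3 + 2*A*(-12 + m))
S = 25 (S = 25 + 0 = 25)
P(G, v) = G*(2 + v + G*v) (P(G, v) = (2 + (v + G*v))*G = (2 + v + G*v)*G = G*(2 + v + G*v))
(j(-8, -4) + P(8, S))*12 = ((-3 - 24*(-8) + 2*(-8)*(-4)) + 8*(2 + 25 + 8*25))*12 = ((-3 + 192 + 64) + 8*(2 + 25 + 200))*12 = (253 + 8*227)*12 = (253 + 1816)*12 = 2069*12 = 24828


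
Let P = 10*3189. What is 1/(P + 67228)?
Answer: 1/99118 ≈ 1.0089e-5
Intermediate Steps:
P = 31890
1/(P + 67228) = 1/(31890 + 67228) = 1/99118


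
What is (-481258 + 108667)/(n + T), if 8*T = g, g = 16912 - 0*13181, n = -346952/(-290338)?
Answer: -54088662879/307060742 ≈ -176.15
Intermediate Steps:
n = 173476/145169 (n = -346952*(-1)/290338 = -1*(-173476/145169) = 173476/145169 ≈ 1.1950)
g = 16912 (g = 16912 - 1*0 = 16912 + 0 = 16912)
T = 2114 (T = (⅛)*16912 = 2114)
(-481258 + 108667)/(n + T) = (-481258 + 108667)/(173476/145169 + 2114) = -372591/307060742/145169 = -372591*145169/307060742 = -54088662879/307060742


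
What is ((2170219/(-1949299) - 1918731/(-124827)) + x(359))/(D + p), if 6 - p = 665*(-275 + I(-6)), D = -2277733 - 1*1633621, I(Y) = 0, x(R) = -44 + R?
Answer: -3815080931831/43201487528568149 ≈ -8.8309e-5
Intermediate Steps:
D = -3911354 (D = -2277733 - 1633621 = -3911354)
p = 182881 (p = 6 - 665*(-275 + 0) = 6 - 665*(-275) = 6 - 1*(-182875) = 6 + 182875 = 182881)
((2170219/(-1949299) - 1918731/(-124827)) + x(359))/(D + p) = ((2170219/(-1949299) - 1918731/(-124827)) + (-44 + 359))/(-3911354 + 182881) = ((2170219*(-1/1949299) - 1918731*(-1/124827)) + 315)/(-3728473) = ((-2170219/1949299 + 639577/41609) + 315)*(-1/3728473) = (1156426164152/81108382091 + 315)*(-1/3728473) = (26705566522817/81108382091)*(-1/3728473) = -3815080931831/43201487528568149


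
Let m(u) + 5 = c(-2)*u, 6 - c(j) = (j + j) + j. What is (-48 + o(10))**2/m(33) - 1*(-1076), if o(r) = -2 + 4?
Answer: 18384/17 ≈ 1081.4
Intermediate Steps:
c(j) = 6 - 3*j (c(j) = 6 - ((j + j) + j) = 6 - (2*j + j) = 6 - 3*j)
m(u) = -5 + 12*u (m(u) = -5 + (6 - 3*(-2))*u = -5 + (6 + 6)*u = -5 + 12*u)
o(r) = 2
(-48 + o(10))**2/m(33) - 1*(-1076) = (-48 + 2)**2/(-5 + 12*33) - 1*(-1076) = (-46)**2/(-5 + 396) + 1076 = 2116/391 + 1076 = 2116*(1/391) + 1076 = 92/17 + 1076 = 18384/17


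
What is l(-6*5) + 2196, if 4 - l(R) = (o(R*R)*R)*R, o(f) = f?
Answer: -807800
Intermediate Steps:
l(R) = 4 - R**4 (l(R) = 4 - (R*R)*R*R = 4 - R**2*R*R = 4 - R**3*R = 4 - R**4)
l(-6*5) + 2196 = (4 - (-6*5)**4) + 2196 = (4 - 1*(-30)**4) + 2196 = (4 - 1*810000) + 2196 = (4 - 810000) + 2196 = -809996 + 2196 = -807800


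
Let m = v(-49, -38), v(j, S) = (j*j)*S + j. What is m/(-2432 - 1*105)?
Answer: 91287/2537 ≈ 35.982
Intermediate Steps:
v(j, S) = j + S*j**2 (v(j, S) = j**2*S + j = S*j**2 + j = j + S*j**2)
m = -91287 (m = -49*(1 - 38*(-49)) = -49*(1 + 1862) = -49*1863 = -91287)
m/(-2432 - 1*105) = -91287/(-2432 - 1*105) = -91287/(-2432 - 105) = -91287/(-2537) = -91287*(-1/2537) = 91287/2537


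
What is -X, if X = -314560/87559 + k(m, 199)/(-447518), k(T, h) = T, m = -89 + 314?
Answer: 140790962855/39184228562 ≈ 3.5931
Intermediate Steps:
m = 225
X = -140790962855/39184228562 (X = -314560/87559 + 225/(-447518) = -314560*1/87559 + 225*(-1/447518) = -314560/87559 - 225/447518 = -140790962855/39184228562 ≈ -3.5931)
-X = -1*(-140790962855/39184228562) = 140790962855/39184228562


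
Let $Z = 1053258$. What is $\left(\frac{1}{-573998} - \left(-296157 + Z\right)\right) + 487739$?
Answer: $- \frac{154613249277}{573998} \approx -2.6936 \cdot 10^{5}$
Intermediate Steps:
$\left(\frac{1}{-573998} - \left(-296157 + Z\right)\right) + 487739 = \left(\frac{1}{-573998} + \left(296157 - 1053258\right)\right) + 487739 = \left(- \frac{1}{573998} + \left(296157 - 1053258\right)\right) + 487739 = \left(- \frac{1}{573998} - 757101\right) + 487739 = - \frac{434574459799}{573998} + 487739 = - \frac{154613249277}{573998}$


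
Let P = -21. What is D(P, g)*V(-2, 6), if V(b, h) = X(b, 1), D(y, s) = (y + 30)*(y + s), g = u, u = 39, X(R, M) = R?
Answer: -324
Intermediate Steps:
g = 39
D(y, s) = (30 + y)*(s + y)
V(b, h) = b
D(P, g)*V(-2, 6) = ((-21)² + 30*39 + 30*(-21) + 39*(-21))*(-2) = (441 + 1170 - 630 - 819)*(-2) = 162*(-2) = -324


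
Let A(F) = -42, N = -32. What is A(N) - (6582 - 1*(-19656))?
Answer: -26280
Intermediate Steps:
A(N) - (6582 - 1*(-19656)) = -42 - (6582 - 1*(-19656)) = -42 - (6582 + 19656) = -42 - 1*26238 = -42 - 26238 = -26280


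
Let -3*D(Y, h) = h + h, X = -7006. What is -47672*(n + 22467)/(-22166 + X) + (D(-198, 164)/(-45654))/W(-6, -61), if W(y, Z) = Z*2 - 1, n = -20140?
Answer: 146092023134/38417841 ≈ 3802.7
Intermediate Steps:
W(y, Z) = -1 + 2*Z (W(y, Z) = 2*Z - 1 = -1 + 2*Z)
D(Y, h) = -2*h/3 (D(Y, h) = -(h + h)/3 = -2*h/3)
-47672*(n + 22467)/(-22166 + X) + (D(-198, 164)/(-45654))/W(-6, -61) = -47672*(-20140 + 22467)/(-22166 - 7006) + (-⅔*164/(-45654))/(-1 + 2*(-61)) = -47672/((-29172/2327)) + (-328/3*(-1/45654))/(-1 - 122) = -47672/((-29172*1/2327)) + (164/68481)/(-123) = -47672/(-2244/179) + (164/68481)*(-1/123) = -47672*(-179/2244) - 4/205443 = 2133322/561 - 4/205443 = 146092023134/38417841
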